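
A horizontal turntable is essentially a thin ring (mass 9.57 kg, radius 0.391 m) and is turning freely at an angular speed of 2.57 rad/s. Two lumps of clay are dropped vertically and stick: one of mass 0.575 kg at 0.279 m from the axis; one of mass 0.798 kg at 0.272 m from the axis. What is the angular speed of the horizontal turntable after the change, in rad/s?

ω_f ≈ 2.40 rad/s

The added mass arrives with no angular momentum about the axis, and any external torque about the axis is negligible, so the system's angular momentum is conserved.
I_p = (9.57)(0.391)² = 1.463 kg·m².
Added inertia Σmr² = (0.575)(0.279)² + (0.798)(0.272)² = 0.1038 kg·m²; I_f = 1.463 + 0.1038 = 1.567 kg·m².
ω_f = I_p ω_i / I_f = (1.463)(2.57) / 1.567 = 2.400 rad/s.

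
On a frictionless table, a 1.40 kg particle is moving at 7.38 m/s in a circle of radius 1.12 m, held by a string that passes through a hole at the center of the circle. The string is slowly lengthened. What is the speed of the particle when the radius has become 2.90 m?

v₂ ≈ 2.85 m/s

Central (radial) force ⇒ zero torque about the center ⇒ m v r is constant.
v₂ = v₁ r₁ / r₂ = (7.38)(1.12) / (2.90) = 2.850 m/s.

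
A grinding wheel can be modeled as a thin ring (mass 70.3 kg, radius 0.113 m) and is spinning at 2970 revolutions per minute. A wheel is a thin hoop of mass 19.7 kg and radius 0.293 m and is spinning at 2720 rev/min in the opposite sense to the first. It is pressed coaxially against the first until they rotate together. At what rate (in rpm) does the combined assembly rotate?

|ω_f| ≈ 747 rpm

No external torque acts about the common axis, so total angular momentum is conserved.
Moments of inertia: I_A = (70.3)(0.113)² = 0.8977 kg·m²; I_B = (19.7)(0.293)² = 1.691 kg·m².
Taking A's sense as positive: L = (0.8977)(2970) − (1.691)(2720) = -1934 kg·m²·rpm.
Combined I = 0.8977 + 1.691 = 2.589 kg·m².
ω_f = L / I = -1934 / 2.589 = -747.1 rpm.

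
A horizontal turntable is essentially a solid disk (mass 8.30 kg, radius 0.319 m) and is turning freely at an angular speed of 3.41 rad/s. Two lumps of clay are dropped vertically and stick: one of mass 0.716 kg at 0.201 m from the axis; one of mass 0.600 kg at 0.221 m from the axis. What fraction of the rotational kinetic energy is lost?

No external torque acts about the axis; L_before = L_after.
I_p = ½(8.30)(0.319)² = 0.4223 kg·m².
Added inertia Σmr² = (0.716)(0.201)² + (0.600)(0.221)² = 0.05823 kg·m²; I_f = 0.4223 + 0.05823 = 0.4805 kg·m².
ω_f = I_p ω_i / I_f = (0.4223)(3.41) / 0.4805 = 2.997 rad/s.
KE_i = ½(0.4223)(3.410 rad/s)² = 2.455 J; KE_f = ½(0.4805)(2.997)² = 2.158 J.
Fraction lost = 0.1212.

fraction ≈ 0.121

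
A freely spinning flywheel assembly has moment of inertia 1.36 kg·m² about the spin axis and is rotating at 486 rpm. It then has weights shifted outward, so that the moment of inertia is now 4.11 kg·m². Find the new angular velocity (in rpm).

No external torque acts about the spin axis, so angular momentum is conserved.
ω₂ = I₁ω₁ / I₂ = (1.360)(486 rpm) / (4.110) = 160.8 rpm.

ω₂ ≈ 161 rpm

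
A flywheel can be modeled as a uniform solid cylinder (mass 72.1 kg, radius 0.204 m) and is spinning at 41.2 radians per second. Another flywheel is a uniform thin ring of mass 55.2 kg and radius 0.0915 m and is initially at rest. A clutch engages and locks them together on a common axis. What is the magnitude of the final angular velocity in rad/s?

|ω_f| ≈ 31.5 rad/s

No external torque acts about the common axis, so total angular momentum is conserved.
Moments of inertia: I_A = ½(72.1)(0.204)² = 1.500 kg·m²; I_B = (55.2)(0.0915)² = 0.4621 kg·m².
Taking A's sense as positive: L = (1.500)(41.2) = 61.81 kg·m²·rad/s.
Combined I = 1.500 + 0.4621 = 1.962 kg·m².
ω_f = L / I = 61.81 / 1.962 = 31.50 rad/s.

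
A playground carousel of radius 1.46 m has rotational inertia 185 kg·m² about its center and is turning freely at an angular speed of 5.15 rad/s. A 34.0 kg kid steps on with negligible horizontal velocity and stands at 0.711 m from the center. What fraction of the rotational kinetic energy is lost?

fraction ≈ 0.0850

The added mass arrives with no angular momentum about the center, and any external torque about the center is negligible, so the system's angular momentum is conserved.
Added inertia Σmr² = (34.0)(0.711)² = 17.19 kg·m²; I_f = 185.0 + 17.19 = 202.2 kg·m².
ω_f = I_p ω_i / I_f = (185.0)(5.15) / 202.2 = 4.712 rad/s.
KE_i = ½(185.0)(5.150 rad/s)² = 2453 J; KE_f = ½(202.2)(4.712)² = 2245 J.
Fraction lost = 0.08501.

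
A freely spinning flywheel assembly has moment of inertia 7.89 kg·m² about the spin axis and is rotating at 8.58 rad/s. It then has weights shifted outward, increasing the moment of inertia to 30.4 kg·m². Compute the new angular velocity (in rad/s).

Angular momentum about the spin axis is conserved since the torque about it is zero.
ω₂ = I₁ω₁ / I₂ = (7.890)(8.58 rad/s) / (30.40) = 2.227 rad/s.

ω₂ ≈ 2.23 rad/s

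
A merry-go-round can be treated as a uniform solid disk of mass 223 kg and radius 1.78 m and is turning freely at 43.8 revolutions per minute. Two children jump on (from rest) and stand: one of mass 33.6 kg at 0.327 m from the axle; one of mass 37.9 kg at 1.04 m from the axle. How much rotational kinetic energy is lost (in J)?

energy lost ≈ 416 J

The added mass arrives with no angular momentum about the axle, and any external torque about the axle is negligible, so the system's angular momentum is conserved.
I_p = ½(223)(1.78)² = 353.3 kg·m².
Added inertia Σmr² = (33.6)(0.327)² + (37.9)(1.04)² = 44.59 kg·m²; I_f = 353.3 + 44.59 = 397.9 kg·m².
ω_f = I_p ω_i / I_f = (353.3)(43.8) / 397.9 = 38.89 rpm.
KE_i = ½(353.3)(4.587 rad/s)² = 3716 J; KE_f = ½(397.9)(4.073)² = 3300 J.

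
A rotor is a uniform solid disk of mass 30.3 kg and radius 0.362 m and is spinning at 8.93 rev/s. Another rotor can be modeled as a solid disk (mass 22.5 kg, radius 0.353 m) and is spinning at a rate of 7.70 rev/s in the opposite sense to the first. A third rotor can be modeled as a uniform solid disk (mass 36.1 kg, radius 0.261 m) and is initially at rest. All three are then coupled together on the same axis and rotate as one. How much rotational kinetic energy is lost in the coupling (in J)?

ΔKE lost ≈ 4560 J

No external torque acts about the common axis, so total angular momentum is conserved.
Moments of inertia: I_A = ½(30.3)(0.362)² = 1.985 kg·m²; I_B = ½(22.5)(0.353)² = 1.402 kg·m²; I_C = ½(36.1)(0.261)² = 1.230 kg·m².
Taking A's sense as positive: L = (1.985)(8.93) − (1.402)(7.70) = 6.935 kg·m²·rev/s.
Combined I = 1.985 + 1.402 + 1.230 = 4.617 kg·m².
ω_f = L / I = 6.935 / 4.617 = 1.502 rev/s.
KE_i = ½ΣIω² = 4766 J; KE_f = ½(4.617)(9.438)² = 205.6 J.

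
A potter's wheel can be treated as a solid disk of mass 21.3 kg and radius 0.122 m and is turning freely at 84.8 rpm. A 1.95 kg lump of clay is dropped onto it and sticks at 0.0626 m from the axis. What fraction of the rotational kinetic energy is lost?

fraction ≈ 0.0460

No external torque acts about the axis; L_before = L_after.
I_p = ½(21.3)(0.122)² = 0.1585 kg·m².
Added inertia Σmr² = (1.95)(0.0626)² = 0.007642 kg·m²; I_f = 0.1585 + 0.007642 = 0.1662 kg·m².
ω_f = I_p ω_i / I_f = (0.1585)(84.8) / 0.1662 = 80.90 rpm.
KE_i = ½(0.1585)(8.880 rad/s)² = 6.250 J; KE_f = ½(0.1662)(8.472)² = 5.963 J.
Fraction lost = 0.04599.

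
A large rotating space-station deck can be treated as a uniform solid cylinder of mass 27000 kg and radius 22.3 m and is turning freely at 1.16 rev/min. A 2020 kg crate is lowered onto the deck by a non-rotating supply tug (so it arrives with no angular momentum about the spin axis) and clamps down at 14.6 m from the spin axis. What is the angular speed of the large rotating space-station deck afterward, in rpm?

No external torque acts about the spin axis; L_before = L_after.
I_p = ½(27000)(22.3)² = 6.713e+06 kg·m².
Added inertia Σmr² = (2020)(14.6)² = 4.306e+05 kg·m²; I_f = 6.713e+06 + 4.306e+05 = 7.144e+06 kg·m².
ω_f = I_p ω_i / I_f = (6.713e+06)(1.16) / 7.144e+06 = 1.090 rpm.

ω_f ≈ 1.09 rpm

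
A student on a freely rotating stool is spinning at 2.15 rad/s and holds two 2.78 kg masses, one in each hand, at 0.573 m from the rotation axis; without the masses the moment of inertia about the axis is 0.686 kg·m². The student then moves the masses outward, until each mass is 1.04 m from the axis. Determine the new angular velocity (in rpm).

ω₂ ≈ 7.70 rpm

With no external torque about the axis, L is conserved: I₁ω₁ = I₂ω₂.
I₁ = 0.686 + 2(2.78)(0.573)² = 2.512 kg·m²; I₂ = 0.686 + 2(2.78)(1.04)² = 6.700 kg·m².
ω₂ = I₁ω₁ / I₂ = (2.512)(2.15 rad/s) / (6.700) = 0.8060 rad/s = 7.696 rpm.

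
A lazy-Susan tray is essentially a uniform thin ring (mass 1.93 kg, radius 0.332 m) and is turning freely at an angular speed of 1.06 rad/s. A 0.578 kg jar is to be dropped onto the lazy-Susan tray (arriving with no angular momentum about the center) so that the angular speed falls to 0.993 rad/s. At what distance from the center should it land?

The added mass arrives with no angular momentum about the center, and any external torque about the center is negligible, so the system's angular momentum is conserved.
I_p = (1.93)(0.332)² = 0.2127 kg·m².
I_p ω_i = (I_p + m r²) ω_f ⇒ m r² = I_p(ω_i/ω_f − 1) = 0.2127(1.06/0.993 − 1) = 0.01435 kg·m².
r = √(0.01435/0.578) = 0.1576 m.

r ≈ 0.158 m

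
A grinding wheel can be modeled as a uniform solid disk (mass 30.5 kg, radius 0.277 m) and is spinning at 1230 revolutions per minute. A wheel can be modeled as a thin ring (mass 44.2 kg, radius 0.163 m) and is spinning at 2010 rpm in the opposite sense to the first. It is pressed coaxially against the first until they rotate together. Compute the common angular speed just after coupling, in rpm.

No external torque acts about the common axis, so total angular momentum is conserved.
Moments of inertia: I_A = ½(30.5)(0.277)² = 1.170 kg·m²; I_B = (44.2)(0.163)² = 1.174 kg·m².
Taking A's sense as positive: L = (1.170)(1230) − (1.174)(2010) = -921.2 kg·m²·rpm.
Combined I = 1.170 + 1.174 = 2.344 kg·m².
ω_f = L / I = -921.2 / 2.344 = -392.9 rpm.

|ω_f| ≈ 393 rpm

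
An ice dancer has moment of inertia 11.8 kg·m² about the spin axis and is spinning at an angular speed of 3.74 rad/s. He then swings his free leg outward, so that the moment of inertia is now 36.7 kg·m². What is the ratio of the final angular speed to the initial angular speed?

ω₂/ω₁ ≈ 0.322

No external torque acts about the spin axis, so angular momentum is conserved.
ω₂/ω₁ = I₁/I₂ = 11.80 / 36.70 = 0.3215.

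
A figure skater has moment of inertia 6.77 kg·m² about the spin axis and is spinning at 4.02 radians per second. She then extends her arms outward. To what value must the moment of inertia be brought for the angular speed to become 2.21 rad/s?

No external torque acts about the spin axis, so angular momentum is conserved.
I₂ = I₁ω₁ / ω₂ = (6.77)(4.02) / (2.21) = 12.31 kg·m².

I₂ ≈ 12.3 kg·m²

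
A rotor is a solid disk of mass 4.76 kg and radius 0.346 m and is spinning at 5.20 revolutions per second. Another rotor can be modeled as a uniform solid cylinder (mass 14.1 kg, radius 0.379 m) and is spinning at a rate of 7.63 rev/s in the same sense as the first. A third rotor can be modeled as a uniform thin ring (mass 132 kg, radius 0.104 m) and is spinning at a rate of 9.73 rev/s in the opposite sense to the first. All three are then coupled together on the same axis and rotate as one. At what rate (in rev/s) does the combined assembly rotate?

No external torque acts about the common axis, so total angular momentum is conserved.
Moments of inertia: I_A = ½(4.76)(0.346)² = 0.2849 kg·m²; I_B = ½(14.1)(0.379)² = 1.013 kg·m²; I_C = (132)(0.104)² = 1.428 kg·m².
Taking A's sense as positive: L = (0.2849)(5.20) + (1.013)(7.63) − (1.428)(9.73) = -4.683 kg·m²·rev/s.
Combined I = 0.2849 + 1.013 + 1.428 = 2.725 kg·m².
ω_f = L / I = -4.683 / 2.725 = -1.718 rev/s.

|ω_f| ≈ 1.72 rev/s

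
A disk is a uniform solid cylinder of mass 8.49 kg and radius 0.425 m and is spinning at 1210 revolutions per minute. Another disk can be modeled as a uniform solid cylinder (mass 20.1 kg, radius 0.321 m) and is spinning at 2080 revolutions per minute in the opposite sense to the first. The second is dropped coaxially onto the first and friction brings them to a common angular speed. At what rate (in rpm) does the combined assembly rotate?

|ω_f| ≈ 680 rpm

No external torque acts about the common axis, so total angular momentum is conserved.
Moments of inertia: I_A = ½(8.49)(0.425)² = 0.7668 kg·m²; I_B = ½(20.1)(0.321)² = 1.036 kg·m².
Taking A's sense as positive: L = (0.7668)(1210) − (1.036)(2080) = -1226 kg·m²·rpm.
Combined I = 0.7668 + 1.036 = 1.802 kg·m².
ω_f = L / I = -1226 / 1.802 = -680.3 rpm.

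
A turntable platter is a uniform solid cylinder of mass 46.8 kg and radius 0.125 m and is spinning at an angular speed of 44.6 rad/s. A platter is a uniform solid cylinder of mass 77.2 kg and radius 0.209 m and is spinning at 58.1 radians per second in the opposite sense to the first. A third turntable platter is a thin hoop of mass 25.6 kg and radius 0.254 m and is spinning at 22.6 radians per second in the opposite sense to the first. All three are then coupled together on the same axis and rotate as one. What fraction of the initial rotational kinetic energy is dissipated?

No external torque acts about the common axis, so total angular momentum is conserved.
Moments of inertia: I_A = ½(46.8)(0.125)² = 0.3656 kg·m²; I_B = ½(77.2)(0.209)² = 1.686 kg·m²; I_C = (25.6)(0.254)² = 1.652 kg·m².
Taking A's sense as positive: L = (0.3656)(44.6) − (1.686)(58.1) − (1.652)(22.6) = -119.0 kg·m²·rad/s.
Combined I = 0.3656 + 1.686 + 1.652 = 3.703 kg·m².
ω_f = L / I = -119.0 / 3.703 = -32.13 rad/s.
KE_i = ½ΣIω² = 3631 J; KE_f = ½(3.703)(32.13)² = 1911 J.
Fraction dissipated = (KE_i − KE_f)/KE_i = 0.4736.

fraction ≈ 0.474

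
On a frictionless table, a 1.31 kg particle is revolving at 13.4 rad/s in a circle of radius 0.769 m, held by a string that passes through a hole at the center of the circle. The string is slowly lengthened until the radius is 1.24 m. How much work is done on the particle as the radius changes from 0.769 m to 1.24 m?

W ≈ -42.8 J

No torque about the axis ⇒ m r₁² ω₁ = m r₂² ω₂.
ω₂ = ω₁ (r₁/r₂)² = (13.4)(0.769/1.24)² = 5.154 rad/s.
W = ΔKE = ½m(v₂² − v₁²) = -42.80 J.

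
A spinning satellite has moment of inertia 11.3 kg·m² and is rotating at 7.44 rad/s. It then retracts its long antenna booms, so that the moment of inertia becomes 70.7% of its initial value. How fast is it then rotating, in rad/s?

No external torque acts about the spin axis, so angular momentum is conserved.
I₂ = 0.707 × 11.3 = 7.989 kg·m².
ω₂ = I₁ω₁ / I₂ = (11.30)(7.44 rad/s) / (7.989) = 10.52 rad/s.

ω₂ ≈ 10.5 rad/s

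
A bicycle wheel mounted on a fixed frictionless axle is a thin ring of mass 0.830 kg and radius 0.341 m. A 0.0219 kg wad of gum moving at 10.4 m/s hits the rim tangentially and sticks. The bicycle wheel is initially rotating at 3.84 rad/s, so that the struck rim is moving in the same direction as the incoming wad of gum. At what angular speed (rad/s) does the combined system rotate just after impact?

|ω_f| ≈ 4.53 rad/s

About the axle the impulsive forces during the collision are internal, so angular momentum about that axis is conserved.
I_p = (0.830)(0.341)² = 0.09651 kg·m². Taking the sense of the wad of gum's angular momentum as positive, L_{wad} = m v R = (0.0219)(10.4)(0.341) = 0.07767 kg·m²/s.
L_i = +I_p ω_p + m v R = +(0.09651)(3.84) + 0.07767 = 0.4483 kg·m²/s.
After sticking, I_f = I_p + m R² = 0.09651 + (0.0219)(0.341)² = 0.09906 kg·m².
ω_f = L_i / I_f = 0.4483 / 0.09906 = 4.525 rad/s.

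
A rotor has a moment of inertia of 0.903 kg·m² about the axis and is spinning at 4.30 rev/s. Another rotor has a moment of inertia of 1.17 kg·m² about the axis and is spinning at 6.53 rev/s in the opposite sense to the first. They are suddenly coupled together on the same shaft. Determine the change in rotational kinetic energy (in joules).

ΔKE ≈ -1180 J

No external torque acts about the common axis, so total angular momentum is conserved.
Taking A's sense as positive: L = (0.9030)(4.30) − (1.170)(6.53) = -3.757 kg·m²·rev/s.
Combined I = 0.9030 + 1.170 = 2.073 kg·m².
ω_f = L / I = -3.757 / 2.073 = -1.812 rev/s.
KE_i = ½ΣIω² = 1314 J; KE_f = ½(2.073)(11.39)² = 134.4 J.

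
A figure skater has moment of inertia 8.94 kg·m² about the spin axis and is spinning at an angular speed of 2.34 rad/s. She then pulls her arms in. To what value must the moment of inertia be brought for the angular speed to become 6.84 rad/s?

I₂ ≈ 3.06 kg·m²

Angular momentum about the spin axis is conserved since the torque about it is zero.
I₂ = I₁ω₁ / ω₂ = (8.94)(2.34) / (6.84) = 3.058 kg·m².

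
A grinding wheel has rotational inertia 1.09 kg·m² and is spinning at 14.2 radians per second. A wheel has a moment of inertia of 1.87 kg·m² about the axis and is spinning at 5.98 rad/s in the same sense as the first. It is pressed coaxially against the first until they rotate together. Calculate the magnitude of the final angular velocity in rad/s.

|ω_f| ≈ 9.01 rad/s

No external torque acts about the common axis, so total angular momentum is conserved.
Taking A's sense as positive: L = (1.090)(14.2) + (1.870)(5.98) = 26.66 kg·m²·rad/s.
Combined I = 1.090 + 1.870 = 2.960 kg·m².
ω_f = L / I = 26.66 / 2.960 = 9.007 rad/s.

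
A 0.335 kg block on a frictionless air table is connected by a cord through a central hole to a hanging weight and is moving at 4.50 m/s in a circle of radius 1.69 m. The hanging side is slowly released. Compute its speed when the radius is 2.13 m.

v₂ ≈ 3.57 m/s

The only horizontal force on the mass is along the cord (radial), so it exerts no torque about the hole and angular momentum m v r is conserved.
v₂ = v₁ r₁ / r₂ = (4.50)(1.69) / (2.13) = 3.570 m/s.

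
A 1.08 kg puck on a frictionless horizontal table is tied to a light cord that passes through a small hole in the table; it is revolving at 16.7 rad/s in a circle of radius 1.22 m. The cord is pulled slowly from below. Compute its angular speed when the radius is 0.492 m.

The constraining force is radial, so m r² ω about the center is conserved.
ω₂ = ω₁ (r₁/r₂)² = (16.7)(1.22/0.492)² = 102.7 rad/s.

ω₂ ≈ 103 rad/s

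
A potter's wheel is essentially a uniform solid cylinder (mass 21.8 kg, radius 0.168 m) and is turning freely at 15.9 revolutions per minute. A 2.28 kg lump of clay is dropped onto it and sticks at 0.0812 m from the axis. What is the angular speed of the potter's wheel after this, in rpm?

The added mass arrives with no angular momentum about the axis, and any external torque about the axis is negligible, so the system's angular momentum is conserved.
I_p = ½(21.8)(0.168)² = 0.3076 kg·m².
Added inertia Σmr² = (2.28)(0.0812)² = 0.01503 kg·m²; I_f = 0.3076 + 0.01503 = 0.3227 kg·m².
ω_f = I_p ω_i / I_f = (0.3076)(15.9) / 0.3227 = 15.16 rpm.

ω_f ≈ 15.2 rpm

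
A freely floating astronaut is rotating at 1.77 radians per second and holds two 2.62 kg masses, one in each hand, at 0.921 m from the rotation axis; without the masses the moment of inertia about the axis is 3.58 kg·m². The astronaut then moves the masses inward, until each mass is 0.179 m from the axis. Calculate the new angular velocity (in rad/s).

ω₂ ≈ 3.79 rad/s

No external torque acts about the spin axis, so angular momentum is conserved.
I₁ = 3.58 + 2(2.62)(0.921)² = 8.025 kg·m²; I₂ = 3.58 + 2(2.62)(0.179)² = 3.748 kg·m².
ω₂ = I₁ω₁ / I₂ = (8.025)(1.77 rad/s) / (3.748) = 3.790 rad/s.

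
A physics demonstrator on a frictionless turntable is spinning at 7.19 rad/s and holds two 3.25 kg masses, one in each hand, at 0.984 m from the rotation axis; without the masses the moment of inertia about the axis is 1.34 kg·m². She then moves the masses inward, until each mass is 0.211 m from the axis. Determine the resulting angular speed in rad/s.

Angular momentum about the spin axis is conserved since the torque about it is zero.
I₁ = 1.34 + 2(3.25)(0.984)² = 7.634 kg·m²; I₂ = 1.34 + 2(3.25)(0.211)² = 1.629 kg·m².
ω₂ = I₁ω₁ / I₂ = (7.634)(7.19 rad/s) / (1.629) = 33.69 rad/s.

ω₂ ≈ 33.7 rad/s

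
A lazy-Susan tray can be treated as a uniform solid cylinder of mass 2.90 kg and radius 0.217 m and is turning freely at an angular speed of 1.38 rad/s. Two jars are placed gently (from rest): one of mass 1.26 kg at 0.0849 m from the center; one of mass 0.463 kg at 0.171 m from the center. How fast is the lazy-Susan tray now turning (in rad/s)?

The added mass arrives with no angular momentum about the center, and any external torque about the center is negligible, so the system's angular momentum is conserved.
I_p = ½(2.90)(0.217)² = 0.06828 kg·m².
Added inertia Σmr² = (1.26)(0.0849)² + (0.463)(0.171)² = 0.02262 kg·m²; I_f = 0.06828 + 0.02262 = 0.09090 kg·m².
ω_f = I_p ω_i / I_f = (0.06828)(1.38) / 0.09090 = 1.037 rad/s.

ω_f ≈ 1.04 rad/s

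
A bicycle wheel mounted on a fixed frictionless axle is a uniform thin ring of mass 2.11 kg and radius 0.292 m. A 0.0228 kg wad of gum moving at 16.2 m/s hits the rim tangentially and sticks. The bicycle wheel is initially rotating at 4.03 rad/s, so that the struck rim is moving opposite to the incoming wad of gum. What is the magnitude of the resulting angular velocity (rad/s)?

About the axle the impulsive forces during the collision are internal, so angular momentum about that axis is conserved.
I_p = (2.11)(0.292)² = 0.1799 kg·m². Taking the sense of the wad of gum's angular momentum as positive, L_{wad} = m v R = (0.0228)(16.2)(0.292) = 0.1079 kg·m²/s.
L_i = −I_p ω_p + m v R = −(0.1799)(4.03) + 0.1079 = -0.6172 kg·m²/s.
After sticking, I_f = I_p + m R² = 0.1799 + (0.0228)(0.292)² = 0.1819 kg·m².
ω_f = L_i / I_f = -0.6172 / 0.1819 = -3.394 rad/s.

|ω_f| ≈ 3.39 rad/s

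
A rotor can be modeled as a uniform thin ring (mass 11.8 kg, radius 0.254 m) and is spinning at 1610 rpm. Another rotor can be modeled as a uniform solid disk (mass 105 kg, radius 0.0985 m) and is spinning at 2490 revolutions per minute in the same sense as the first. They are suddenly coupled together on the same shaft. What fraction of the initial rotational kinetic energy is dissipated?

No external torque acts about the common axis, so total angular momentum is conserved.
Moments of inertia: I_A = (11.8)(0.254)² = 0.7613 kg·m²; I_B = ½(105)(0.0985)² = 0.5094 kg·m².
Taking A's sense as positive: L = (0.7613)(1610) + (0.5094)(2490) = 2494 kg·m²·rpm.
Combined I = 0.7613 + 0.5094 = 1.271 kg·m².
ω_f = L / I = 2494 / 1.271 = 1963 rpm.
KE_i = ½ΣIω² = 28140 J; KE_f = ½(1.271)(205.5)² = 26840 J.
Fraction dissipated = (KE_i − KE_f)/KE_i = 0.04605.

fraction ≈ 0.0461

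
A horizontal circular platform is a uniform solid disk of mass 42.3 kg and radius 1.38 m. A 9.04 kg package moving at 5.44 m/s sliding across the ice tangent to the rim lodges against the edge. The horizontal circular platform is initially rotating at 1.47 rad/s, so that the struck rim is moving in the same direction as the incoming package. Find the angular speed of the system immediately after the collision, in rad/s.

About the central axle the impulsive forces during the collision are internal, so angular momentum about that axis is conserved.
I_p = ½(42.3)(1.38)² = 40.28 kg·m². Taking the sense of the package's angular momentum as positive, L_{package} = m v R = (9.04)(5.44)(1.38) = 67.87 kg·m²/s.
L_i = +I_p ω_p + m v R = +(40.28)(1.47) + 67.87 = 127.1 kg·m²/s.
After sticking, I_f = I_p + m R² = 40.28 + (9.04)(1.38)² = 57.49 kg·m².
ω_f = L_i / I_f = 127.1 / 57.49 = 2.210 rad/s.

|ω_f| ≈ 2.21 rad/s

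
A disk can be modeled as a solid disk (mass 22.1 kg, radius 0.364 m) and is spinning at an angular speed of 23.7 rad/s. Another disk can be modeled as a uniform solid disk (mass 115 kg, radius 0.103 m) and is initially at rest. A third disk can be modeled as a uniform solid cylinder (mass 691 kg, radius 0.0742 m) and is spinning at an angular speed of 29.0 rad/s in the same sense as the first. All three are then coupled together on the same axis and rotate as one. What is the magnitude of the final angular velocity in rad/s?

|ω_f| ≈ 22.6 rad/s

No external torque acts about the common axis, so total angular momentum is conserved.
Moments of inertia: I_A = ½(22.1)(0.364)² = 1.464 kg·m²; I_B = ½(115)(0.103)² = 0.6100 kg·m²; I_C = ½(691)(0.0742)² = 1.902 kg·m².
Taking A's sense as positive: L = (1.464)(23.7) + (1.902)(29.0) = 89.86 kg·m²·rad/s.
Combined I = 1.464 + 0.6100 + 1.902 = 3.976 kg·m².
ω_f = L / I = 89.86 / 3.976 = 22.60 rad/s.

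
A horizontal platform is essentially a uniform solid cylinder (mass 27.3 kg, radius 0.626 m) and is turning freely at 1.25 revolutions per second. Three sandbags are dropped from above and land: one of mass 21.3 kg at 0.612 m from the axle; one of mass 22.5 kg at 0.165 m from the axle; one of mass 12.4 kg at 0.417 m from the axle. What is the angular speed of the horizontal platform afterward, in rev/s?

No external torque acts about the axle; L_before = L_after.
I_p = ½(27.3)(0.626)² = 5.349 kg·m².
Added inertia Σmr² = (21.3)(0.612)² + (22.5)(0.165)² + (12.4)(0.417)² = 10.75 kg·m²; I_f = 5.349 + 10.75 = 16.10 kg·m².
ω_f = I_p ω_i / I_f = (5.349)(1.25) / 16.10 = 0.4154 rev/s.

ω_f ≈ 0.415 rev/s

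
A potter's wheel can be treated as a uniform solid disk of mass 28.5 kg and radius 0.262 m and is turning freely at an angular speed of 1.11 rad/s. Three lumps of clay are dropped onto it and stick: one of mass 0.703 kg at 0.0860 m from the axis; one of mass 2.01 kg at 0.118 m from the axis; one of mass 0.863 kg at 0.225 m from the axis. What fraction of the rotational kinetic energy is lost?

The added mass arrives with no angular momentum about the axis, and any external torque about the axis is negligible, so the system's angular momentum is conserved.
I_p = ½(28.5)(0.262)² = 0.9782 kg·m².
Added inertia Σmr² = (0.703)(0.0860)² + (2.01)(0.118)² + (0.863)(0.225)² = 0.07688 kg·m²; I_f = 0.9782 + 0.07688 = 1.055 kg·m².
ω_f = I_p ω_i / I_f = (0.9782)(1.11) / 1.055 = 1.029 rad/s.
KE_i = ½(0.9782)(1.110 rad/s)² = 0.6026 J; KE_f = ½(1.055)(1.029)² = 0.5587 J.
Fraction lost = 0.07286.

fraction ≈ 0.0729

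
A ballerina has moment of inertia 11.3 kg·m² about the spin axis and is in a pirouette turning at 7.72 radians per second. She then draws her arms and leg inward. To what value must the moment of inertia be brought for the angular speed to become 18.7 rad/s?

Angular momentum about the spin axis is conserved since the torque about it is zero.
I₂ = I₁ω₁ / ω₂ = (11.3)(7.72) / (18.7) = 4.665 kg·m².

I₂ ≈ 4.67 kg·m²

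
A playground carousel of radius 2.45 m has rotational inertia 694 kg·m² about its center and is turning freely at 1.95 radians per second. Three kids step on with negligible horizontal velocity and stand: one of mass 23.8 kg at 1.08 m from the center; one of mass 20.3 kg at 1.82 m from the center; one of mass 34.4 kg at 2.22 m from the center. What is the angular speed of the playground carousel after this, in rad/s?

No external torque acts about the center; L_before = L_after.
Added inertia Σmr² = (23.8)(1.08)² + (20.3)(1.82)² + (34.4)(2.22)² = 264.5 kg·m²; I_f = 694.0 + 264.5 = 958.5 kg·m².
ω_f = I_p ω_i / I_f = (694.0)(1.95) / 958.5 = 1.412 rad/s.

ω_f ≈ 1.41 rad/s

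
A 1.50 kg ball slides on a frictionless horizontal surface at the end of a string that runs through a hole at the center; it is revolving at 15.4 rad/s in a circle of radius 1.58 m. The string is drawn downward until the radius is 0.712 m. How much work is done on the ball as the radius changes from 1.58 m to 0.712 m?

W ≈ 1740 J

The constraining force is radial, so m r² ω about the center is conserved.
ω₂ = ω₁ (r₁/r₂)² = (15.4)(1.58/0.712)² = 75.84 rad/s.
W = ΔKE = ½m(v₂² − v₁²) = 1743 J.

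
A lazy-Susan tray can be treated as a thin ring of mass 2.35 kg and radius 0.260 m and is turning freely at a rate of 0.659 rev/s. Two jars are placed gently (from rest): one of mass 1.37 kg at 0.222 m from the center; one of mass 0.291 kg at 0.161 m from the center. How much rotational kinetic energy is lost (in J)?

energy lost ≈ 0.437 J

The added mass arrives with no angular momentum about the center, and any external torque about the center is negligible, so the system's angular momentum is conserved.
I_p = (2.35)(0.260)² = 0.1589 kg·m².
Added inertia Σmr² = (1.37)(0.222)² + (0.291)(0.161)² = 0.07506 kg·m²; I_f = 0.1589 + 0.07506 = 0.2339 kg·m².
ω_f = I_p ω_i / I_f = (0.1589)(0.659) / 0.2339 = 0.4475 rev/s.
KE_i = ½(0.1589)(4.141 rad/s)² = 1.362 J; KE_f = ½(0.2339)(2.812)² = 0.9248 J.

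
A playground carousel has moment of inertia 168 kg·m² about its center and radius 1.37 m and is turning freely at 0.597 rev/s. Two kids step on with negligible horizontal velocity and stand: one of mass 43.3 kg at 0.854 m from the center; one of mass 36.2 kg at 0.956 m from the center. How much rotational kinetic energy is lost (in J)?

energy lost ≈ 328 J

The added mass arrives with no angular momentum about the center, and any external torque about the center is negligible, so the system's angular momentum is conserved.
Added inertia Σmr² = (43.3)(0.854)² + (36.2)(0.956)² = 64.66 kg·m²; I_f = 168.0 + 64.66 = 232.7 kg·m².
ω_f = I_p ω_i / I_f = (168.0)(0.597) / 232.7 = 0.4311 rev/s.
KE_i = ½(168.0)(3.751 rad/s)² = 1182 J; KE_f = ½(232.7)(2.709)² = 853.4 J.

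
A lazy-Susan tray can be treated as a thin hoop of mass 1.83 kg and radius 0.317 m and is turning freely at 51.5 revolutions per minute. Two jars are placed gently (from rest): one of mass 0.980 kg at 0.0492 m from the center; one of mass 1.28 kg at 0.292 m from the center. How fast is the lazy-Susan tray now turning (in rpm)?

The added mass arrives with no angular momentum about the center, and any external torque about the center is negligible, so the system's angular momentum is conserved.
I_p = (1.83)(0.317)² = 0.1839 kg·m².
Added inertia Σmr² = (0.980)(0.0492)² + (1.28)(0.292)² = 0.1115 kg·m²; I_f = 0.1839 + 0.1115 = 0.2954 kg·m².
ω_f = I_p ω_i / I_f = (0.1839)(51.5) / 0.2954 = 32.06 rpm.

ω_f ≈ 32.1 rpm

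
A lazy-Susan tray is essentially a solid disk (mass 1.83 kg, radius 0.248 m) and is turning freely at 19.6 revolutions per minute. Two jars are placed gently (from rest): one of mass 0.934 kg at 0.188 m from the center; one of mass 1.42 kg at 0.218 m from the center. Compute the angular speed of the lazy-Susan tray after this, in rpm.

ω_f ≈ 7.04 rpm

The added mass arrives with no angular momentum about the center, and any external torque about the center is negligible, so the system's angular momentum is conserved.
I_p = ½(1.83)(0.248)² = 0.05628 kg·m².
Added inertia Σmr² = (0.934)(0.188)² + (1.42)(0.218)² = 0.1005 kg·m²; I_f = 0.05628 + 0.1005 = 0.1568 kg·m².
ω_f = I_p ω_i / I_f = (0.05628)(19.6) / 0.1568 = 7.036 rpm.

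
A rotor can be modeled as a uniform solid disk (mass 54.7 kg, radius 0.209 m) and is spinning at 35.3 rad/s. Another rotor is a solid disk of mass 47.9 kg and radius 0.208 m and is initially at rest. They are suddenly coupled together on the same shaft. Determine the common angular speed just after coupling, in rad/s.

|ω_f| ≈ 18.9 rad/s

The coupling torques are internal; angular momentum about the shared axis is conserved.
Moments of inertia: I_A = ½(54.7)(0.209)² = 1.195 kg·m²; I_B = ½(47.9)(0.208)² = 1.036 kg·m².
Taking A's sense as positive: L = (1.195)(35.3) = 42.17 kg·m²·rad/s.
Combined I = 1.195 + 1.036 = 2.231 kg·m².
ω_f = L / I = 42.17 / 2.231 = 18.90 rad/s.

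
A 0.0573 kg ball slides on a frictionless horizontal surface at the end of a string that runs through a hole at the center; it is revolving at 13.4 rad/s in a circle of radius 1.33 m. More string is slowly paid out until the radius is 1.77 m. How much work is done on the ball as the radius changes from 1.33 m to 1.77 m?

The constraining force is radial, so m r² ω about the center is conserved.
ω₂ = ω₁ (r₁/r₂)² = (13.4)(1.33/1.77)² = 7.566 rad/s.
W = ΔKE = ½m(v₂² − v₁²) = -3.962 J.

W ≈ -3.96 J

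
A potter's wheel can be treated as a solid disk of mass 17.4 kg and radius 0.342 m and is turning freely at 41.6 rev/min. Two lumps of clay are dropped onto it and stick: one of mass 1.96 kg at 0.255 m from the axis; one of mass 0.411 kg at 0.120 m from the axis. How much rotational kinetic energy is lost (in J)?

No external torque acts about the axis; L_before = L_after.
I_p = ½(17.4)(0.342)² = 1.018 kg·m².
Added inertia Σmr² = (1.96)(0.255)² + (0.411)(0.120)² = 0.1334 kg·m²; I_f = 1.018 + 0.1334 = 1.151 kg·m².
ω_f = I_p ω_i / I_f = (1.018)(41.6) / 1.151 = 36.78 rpm.
KE_i = ½(1.018)(4.356 rad/s)² = 9.656 J; KE_f = ½(1.151)(3.852)² = 8.537 J.

energy lost ≈ 1.12 J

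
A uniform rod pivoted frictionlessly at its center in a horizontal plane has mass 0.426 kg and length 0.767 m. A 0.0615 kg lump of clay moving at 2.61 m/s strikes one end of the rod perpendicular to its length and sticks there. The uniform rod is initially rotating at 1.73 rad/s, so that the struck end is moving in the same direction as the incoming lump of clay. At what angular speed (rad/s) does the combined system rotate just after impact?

|ω_f| ≈ 3.26 rad/s

The axle reaction passes through the pivot and exerts no torque about it; angular momentum about the pivot is conserved through the impact.
I_p = (1/12)(0.426)(0.767)² = 0.02088 kg·m². Taking the sense of the lump of clay's angular momentum as positive, L_{lump} = m v R = (0.0615)(2.61)(0.767/2) = 0.06156 kg·m²/s.
L_i = +I_p ω_p + m v R = +(0.02088)(1.73) + 0.06156 = 0.09769 kg·m²/s.
After sticking, I_f = I_p + m R² = 0.02088 + (0.0615)(0.767/2)² = 0.02993 kg·m².
ω_f = L_i / I_f = 0.09769 / 0.02993 = 3.264 rad/s.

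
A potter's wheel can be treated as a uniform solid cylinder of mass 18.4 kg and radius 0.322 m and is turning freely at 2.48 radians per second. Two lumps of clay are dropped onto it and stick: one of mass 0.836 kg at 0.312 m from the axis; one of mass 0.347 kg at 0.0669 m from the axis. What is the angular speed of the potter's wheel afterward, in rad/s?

ω_f ≈ 2.28 rad/s

The added mass arrives with no angular momentum about the axis, and any external torque about the axis is negligible, so the system's angular momentum is conserved.
I_p = ½(18.4)(0.322)² = 0.9539 kg·m².
Added inertia Σmr² = (0.836)(0.312)² + (0.347)(0.0669)² = 0.08293 kg·m²; I_f = 0.9539 + 0.08293 = 1.037 kg·m².
ω_f = I_p ω_i / I_f = (0.9539)(2.48) / 1.037 = 2.282 rad/s.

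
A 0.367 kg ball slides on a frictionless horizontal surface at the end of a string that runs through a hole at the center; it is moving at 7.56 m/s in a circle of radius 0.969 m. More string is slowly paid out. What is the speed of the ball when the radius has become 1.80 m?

Central (radial) force ⇒ zero torque about the center ⇒ m v r is constant.
v₂ = v₁ r₁ / r₂ = (7.56)(0.969) / (1.80) = 4.070 m/s.

v₂ ≈ 4.07 m/s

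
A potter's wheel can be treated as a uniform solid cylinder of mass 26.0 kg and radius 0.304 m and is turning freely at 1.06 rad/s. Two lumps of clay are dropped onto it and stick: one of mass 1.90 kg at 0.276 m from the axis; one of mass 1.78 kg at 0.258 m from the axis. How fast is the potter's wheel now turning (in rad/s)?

ω_f ≈ 0.869 rad/s

The added mass arrives with no angular momentum about the axis, and any external torque about the axis is negligible, so the system's angular momentum is conserved.
I_p = ½(26.0)(0.304)² = 1.201 kg·m².
Added inertia Σmr² = (1.90)(0.276)² + (1.78)(0.258)² = 0.2632 kg·m²; I_f = 1.201 + 0.2632 = 1.465 kg·m².
ω_f = I_p ω_i / I_f = (1.201)(1.06) / 1.465 = 0.8695 rad/s.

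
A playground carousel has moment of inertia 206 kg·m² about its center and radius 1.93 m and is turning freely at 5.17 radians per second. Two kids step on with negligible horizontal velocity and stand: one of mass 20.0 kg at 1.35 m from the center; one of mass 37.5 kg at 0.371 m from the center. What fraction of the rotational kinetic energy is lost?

fraction ≈ 0.168

No external torque acts about the center; L_before = L_after.
Added inertia Σmr² = (20.0)(1.35)² + (37.5)(0.371)² = 41.61 kg·m²; I_f = 206.0 + 41.61 = 247.6 kg·m².
ω_f = I_p ω_i / I_f = (206.0)(5.17) / 247.6 = 4.301 rad/s.
KE_i = ½(206.0)(5.170 rad/s)² = 2753 J; KE_f = ½(247.6)(4.301)² = 2290 J.
Fraction lost = 0.1681.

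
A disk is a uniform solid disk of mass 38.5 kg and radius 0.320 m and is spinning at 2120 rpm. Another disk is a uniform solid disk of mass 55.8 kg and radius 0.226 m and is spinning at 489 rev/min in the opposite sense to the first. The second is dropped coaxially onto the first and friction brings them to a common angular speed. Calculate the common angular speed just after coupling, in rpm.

The coupling torques are internal; angular momentum about the shared axis is conserved.
Moments of inertia: I_A = ½(38.5)(0.320)² = 1.971 kg·m²; I_B = ½(55.8)(0.226)² = 1.425 kg·m².
Taking A's sense as positive: L = (1.971)(2120) − (1.425)(489) = 3482 kg·m²·rpm.
Combined I = 1.971 + 1.425 = 3.396 kg·m².
ω_f = L / I = 3482 / 3.396 = 1025 rpm.

|ω_f| ≈ 1030 rpm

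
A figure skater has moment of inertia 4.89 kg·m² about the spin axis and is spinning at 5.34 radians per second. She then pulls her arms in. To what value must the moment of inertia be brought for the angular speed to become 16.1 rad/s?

I₂ ≈ 1.62 kg·m²

No external torque acts about the spin axis, so angular momentum is conserved.
I₂ = I₁ω₁ / ω₂ = (4.89)(5.34) / (16.1) = 1.622 kg·m².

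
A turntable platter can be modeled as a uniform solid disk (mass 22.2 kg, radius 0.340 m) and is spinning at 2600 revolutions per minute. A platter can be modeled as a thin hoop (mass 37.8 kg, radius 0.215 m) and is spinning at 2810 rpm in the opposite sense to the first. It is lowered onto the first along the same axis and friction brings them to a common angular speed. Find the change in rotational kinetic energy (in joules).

ΔKE ≈ -1.19e+05 J

No external torque acts about the common axis, so total angular momentum is conserved.
Moments of inertia: I_A = ½(22.2)(0.340)² = 1.283 kg·m²; I_B = (37.8)(0.215)² = 1.747 kg·m².
Taking A's sense as positive: L = (1.283)(2600) − (1.747)(2810) = -1574 kg·m²·rpm.
Combined I = 1.283 + 1.747 = 3.030 kg·m².
ω_f = L / I = -1574 / 3.030 = -519.3 rpm.
KE_i = ½ΣIω² = 1.232e+05 J; KE_f = ½(3.030)(54.38)² = 4481 J.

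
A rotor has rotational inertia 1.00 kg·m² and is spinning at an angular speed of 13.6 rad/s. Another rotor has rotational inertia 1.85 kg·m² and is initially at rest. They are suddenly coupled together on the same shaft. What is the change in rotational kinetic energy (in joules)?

ΔKE ≈ -60.0 J

The coupling torques are internal; angular momentum about the shared axis is conserved.
Taking A's sense as positive: L = (1.000)(13.6) = 13.60 kg·m²·rad/s.
Combined I = 1.000 + 1.850 = 2.850 kg·m².
ω_f = L / I = 13.60 / 2.850 = 4.772 rad/s.
KE_i = ½ΣIω² = 92.48 J; KE_f = ½(2.850)(4.772)² = 32.45 J.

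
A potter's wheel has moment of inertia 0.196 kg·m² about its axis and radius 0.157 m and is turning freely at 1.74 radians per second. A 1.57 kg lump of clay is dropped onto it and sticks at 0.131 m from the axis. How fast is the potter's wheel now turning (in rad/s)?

ω_f ≈ 1.53 rad/s

The added mass arrives with no angular momentum about the axis, and any external torque about the axis is negligible, so the system's angular momentum is conserved.
Added inertia Σmr² = (1.57)(0.131)² = 0.02694 kg·m²; I_f = 0.1960 + 0.02694 = 0.2229 kg·m².
ω_f = I_p ω_i / I_f = (0.1960)(1.74) / 0.2229 = 1.530 rad/s.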